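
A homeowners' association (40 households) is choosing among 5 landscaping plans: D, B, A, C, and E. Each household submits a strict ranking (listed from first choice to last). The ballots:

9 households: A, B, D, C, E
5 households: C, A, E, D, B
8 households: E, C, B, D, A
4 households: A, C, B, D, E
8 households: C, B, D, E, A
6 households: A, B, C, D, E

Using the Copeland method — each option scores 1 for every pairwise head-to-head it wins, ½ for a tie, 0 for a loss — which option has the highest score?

C

D: beats E; loses to B, A, and C → score 1.
B: beats D and E; loses to A and C → score 2.
A: beats D, B, and E; loses to C → score 3.
C: beats D, B, A, and E → score 4.
E: loses to D, B, A, and C → score 0.
C has the best pairwise record.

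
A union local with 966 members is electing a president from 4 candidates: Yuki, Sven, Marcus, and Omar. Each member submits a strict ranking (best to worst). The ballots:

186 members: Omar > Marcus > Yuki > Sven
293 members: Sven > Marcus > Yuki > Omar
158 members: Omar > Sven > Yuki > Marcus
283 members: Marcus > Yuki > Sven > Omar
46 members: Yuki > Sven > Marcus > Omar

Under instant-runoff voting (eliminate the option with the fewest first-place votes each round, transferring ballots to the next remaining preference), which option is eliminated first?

Round 1: Yuki 46, Sven 293, Marcus 283, Omar 344. Eliminate Yuki.

Yuki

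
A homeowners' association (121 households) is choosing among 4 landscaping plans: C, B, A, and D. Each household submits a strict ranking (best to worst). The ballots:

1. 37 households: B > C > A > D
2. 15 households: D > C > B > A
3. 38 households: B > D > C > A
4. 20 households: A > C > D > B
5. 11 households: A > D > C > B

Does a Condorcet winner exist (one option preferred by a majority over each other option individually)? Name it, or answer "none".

B vs C: 75–46 for B.
B vs A: 90–31 for B.
B vs D: 75–46 for B.
B beats every other option head-to-head.

B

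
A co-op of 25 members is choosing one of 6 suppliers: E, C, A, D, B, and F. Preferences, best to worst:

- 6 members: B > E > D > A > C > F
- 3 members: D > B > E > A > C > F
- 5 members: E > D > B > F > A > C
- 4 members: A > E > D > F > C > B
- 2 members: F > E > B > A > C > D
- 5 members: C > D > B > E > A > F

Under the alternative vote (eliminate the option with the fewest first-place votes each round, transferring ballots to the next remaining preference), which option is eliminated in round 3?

A

Round 1: E 5, C 5, A 4, D 3, B 6, F 2. Eliminate F.
Round 2: E 7, C 5, A 4, D 3, B 6. Eliminate D.
Round 3: E 7, C 5, A 4, B 9. Eliminate A.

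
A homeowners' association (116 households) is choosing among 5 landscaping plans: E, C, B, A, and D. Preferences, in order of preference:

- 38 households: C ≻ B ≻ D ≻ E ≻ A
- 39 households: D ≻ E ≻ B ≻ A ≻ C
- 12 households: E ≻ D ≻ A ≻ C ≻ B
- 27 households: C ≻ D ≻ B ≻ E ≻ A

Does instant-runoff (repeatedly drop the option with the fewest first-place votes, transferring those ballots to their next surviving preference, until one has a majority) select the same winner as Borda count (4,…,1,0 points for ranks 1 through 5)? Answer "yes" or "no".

no

Instant-runoff — R1 E 12, C 65, B 0, A 0, D 39 (C winner). Winner: C.
Borda — scores: E 230, C 272, B 246, A 63, D 349. Winner: D.
The two methods disagree.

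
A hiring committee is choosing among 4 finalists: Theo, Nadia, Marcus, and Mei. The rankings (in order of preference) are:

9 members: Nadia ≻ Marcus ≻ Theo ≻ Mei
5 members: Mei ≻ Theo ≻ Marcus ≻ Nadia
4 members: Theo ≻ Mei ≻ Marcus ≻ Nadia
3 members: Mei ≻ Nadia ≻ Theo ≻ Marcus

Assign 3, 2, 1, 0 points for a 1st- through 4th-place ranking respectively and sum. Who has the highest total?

Theo

Theo: 9·1 + 5·2 + 4·3 + 3·1 = 34
Nadia: 9·3 + 5·0 + 4·0 + 3·2 = 33
Marcus: 9·2 + 5·1 + 4·1 + 3·0 = 27
Mei: 9·0 + 5·3 + 4·2 + 3·3 = 32
Theo has the highest Borda score (34).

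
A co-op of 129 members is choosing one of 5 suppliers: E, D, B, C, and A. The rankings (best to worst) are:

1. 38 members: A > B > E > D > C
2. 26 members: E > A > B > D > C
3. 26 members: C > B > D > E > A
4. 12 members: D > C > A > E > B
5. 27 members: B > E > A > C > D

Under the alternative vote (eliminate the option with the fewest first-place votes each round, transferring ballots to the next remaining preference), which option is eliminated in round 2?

Round 1: E 26, D 12, B 27, C 26, A 38. Eliminate D.
Round 2: E 26, B 27, C 38, A 38. Eliminate E.

E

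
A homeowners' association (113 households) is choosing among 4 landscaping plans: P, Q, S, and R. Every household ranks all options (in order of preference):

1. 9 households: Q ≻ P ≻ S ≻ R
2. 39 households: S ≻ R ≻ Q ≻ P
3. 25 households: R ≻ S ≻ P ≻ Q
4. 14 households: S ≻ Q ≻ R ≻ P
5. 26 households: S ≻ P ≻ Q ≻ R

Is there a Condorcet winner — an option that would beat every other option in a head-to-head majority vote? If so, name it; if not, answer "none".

S

S vs P: 104–9 for S.
S vs Q: 104–9 for S.
S vs R: 88–25 for S.
S beats every other option head-to-head.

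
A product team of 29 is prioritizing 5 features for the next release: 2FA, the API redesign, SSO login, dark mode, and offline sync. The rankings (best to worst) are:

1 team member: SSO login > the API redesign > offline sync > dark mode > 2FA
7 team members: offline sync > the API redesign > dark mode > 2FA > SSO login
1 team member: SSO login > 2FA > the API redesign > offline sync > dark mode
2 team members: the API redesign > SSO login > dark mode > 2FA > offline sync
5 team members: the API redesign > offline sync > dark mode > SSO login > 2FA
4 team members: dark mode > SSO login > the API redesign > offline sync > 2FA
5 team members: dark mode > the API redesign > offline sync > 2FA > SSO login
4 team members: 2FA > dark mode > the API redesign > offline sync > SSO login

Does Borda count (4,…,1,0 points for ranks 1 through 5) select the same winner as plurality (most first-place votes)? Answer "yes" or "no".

no

Borda — scores: 2FA 33, the API redesign 85, SSO login 31, dark mode 77, offline sync 64. Winner: the API redesign.
Plurality — first-place votes: 2FA 4, the API redesign 7, SSO login 2, dark mode 9, offline sync 7. Winner: dark mode.
The two methods disagree.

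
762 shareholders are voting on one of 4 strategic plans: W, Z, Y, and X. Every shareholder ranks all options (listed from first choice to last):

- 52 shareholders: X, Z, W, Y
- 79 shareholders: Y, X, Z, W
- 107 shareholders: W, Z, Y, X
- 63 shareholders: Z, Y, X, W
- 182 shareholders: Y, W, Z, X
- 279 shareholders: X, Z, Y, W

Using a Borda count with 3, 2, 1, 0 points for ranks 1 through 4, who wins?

W: 52·1 + 79·0 + 107·3 + 63·0 + 182·2 + 279·0 = 737
Z: 52·2 + 79·1 + 107·2 + 63·3 + 182·1 + 279·2 = 1326
Y: 52·0 + 79·3 + 107·1 + 63·2 + 182·3 + 279·1 = 1295
X: 52·3 + 79·2 + 107·0 + 63·1 + 182·0 + 279·3 = 1214
Z has the highest Borda score (1326).

Z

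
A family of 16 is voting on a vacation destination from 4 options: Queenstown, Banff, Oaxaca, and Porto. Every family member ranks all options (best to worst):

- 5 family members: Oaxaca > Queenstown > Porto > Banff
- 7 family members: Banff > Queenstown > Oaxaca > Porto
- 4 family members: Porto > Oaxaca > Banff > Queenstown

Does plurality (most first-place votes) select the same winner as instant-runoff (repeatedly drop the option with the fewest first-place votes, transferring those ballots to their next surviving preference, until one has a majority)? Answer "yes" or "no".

Plurality — first-place votes: Queenstown 0, Banff 7, Oaxaca 5, Porto 4. Winner: Banff.
Instant-runoff — R1 Queenstown 0, Banff 7, Oaxaca 5, Porto 4 (Queenstown out); R2 Banff 7, Oaxaca 5, Porto 4 (Porto out); R3 Banff 7, Oaxaca 9 (Oaxaca winner). Winner: Oaxaca.
The two methods disagree.

no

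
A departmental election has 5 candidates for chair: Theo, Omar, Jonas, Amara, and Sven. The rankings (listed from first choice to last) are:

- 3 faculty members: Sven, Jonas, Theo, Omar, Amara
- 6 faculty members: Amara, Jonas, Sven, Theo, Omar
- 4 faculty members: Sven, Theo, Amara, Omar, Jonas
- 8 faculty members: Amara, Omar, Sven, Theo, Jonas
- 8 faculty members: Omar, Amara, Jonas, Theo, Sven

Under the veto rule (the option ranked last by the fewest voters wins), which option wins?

Last-place votes: Theo 0, Omar 6, Jonas 12, Amara 3, Sven 8.
Theo is ranked last by the fewest voters, so Theo wins.

Theo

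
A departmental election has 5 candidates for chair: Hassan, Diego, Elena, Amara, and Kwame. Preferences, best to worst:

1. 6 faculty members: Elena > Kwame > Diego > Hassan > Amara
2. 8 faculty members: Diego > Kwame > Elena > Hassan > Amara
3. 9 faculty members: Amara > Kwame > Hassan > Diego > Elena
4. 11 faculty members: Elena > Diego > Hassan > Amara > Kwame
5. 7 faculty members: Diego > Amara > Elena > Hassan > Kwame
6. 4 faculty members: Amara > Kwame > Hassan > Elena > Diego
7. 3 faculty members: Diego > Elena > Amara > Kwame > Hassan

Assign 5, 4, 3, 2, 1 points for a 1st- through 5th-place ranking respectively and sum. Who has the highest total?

Diego

Hassan: 6·2 + 8·2 + 9·3 + 11·3 + 7·2 + 4·3 + 3·1 = 117
Diego: 6·3 + 8·5 + 9·2 + 11·4 + 7·5 + 4·1 + 3·5 = 174
Elena: 6·5 + 8·3 + 9·1 + 11·5 + 7·3 + 4·2 + 3·4 = 159
Amara: 6·1 + 8·1 + 9·5 + 11·2 + 7·4 + 4·5 + 3·3 = 138
Kwame: 6·4 + 8·4 + 9·4 + 11·1 + 7·1 + 4·4 + 3·2 = 132
Diego has the highest Borda score (174).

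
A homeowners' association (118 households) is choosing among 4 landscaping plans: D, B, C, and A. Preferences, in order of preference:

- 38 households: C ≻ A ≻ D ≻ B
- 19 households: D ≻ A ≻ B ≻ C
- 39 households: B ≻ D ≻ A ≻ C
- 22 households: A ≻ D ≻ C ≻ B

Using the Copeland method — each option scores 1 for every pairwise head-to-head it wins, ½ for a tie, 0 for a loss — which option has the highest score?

D: beats B and C; loses to A → score 2.
B: loses to D, C, and A → score 0.
C: beats B; loses to D and A → score 1.
A: beats D, B, and C → score 3.
A has the best pairwise record.

A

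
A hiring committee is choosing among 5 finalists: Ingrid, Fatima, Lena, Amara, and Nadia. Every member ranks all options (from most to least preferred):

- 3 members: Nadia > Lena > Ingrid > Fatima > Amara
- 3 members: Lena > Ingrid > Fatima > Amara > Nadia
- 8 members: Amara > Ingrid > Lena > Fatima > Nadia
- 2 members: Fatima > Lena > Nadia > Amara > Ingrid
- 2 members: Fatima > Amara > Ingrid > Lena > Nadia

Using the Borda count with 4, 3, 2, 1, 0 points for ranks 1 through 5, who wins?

Ingrid: 3·2 + 3·3 + 8·3 + 2·0 + 2·2 = 43
Fatima: 3·1 + 3·2 + 8·1 + 2·4 + 2·4 = 33
Lena: 3·3 + 3·4 + 8·2 + 2·3 + 2·1 = 45
Amara: 3·0 + 3·1 + 8·4 + 2·1 + 2·3 = 43
Nadia: 3·4 + 3·0 + 8·0 + 2·2 + 2·0 = 16
Lena has the highest Borda score (45).

Lena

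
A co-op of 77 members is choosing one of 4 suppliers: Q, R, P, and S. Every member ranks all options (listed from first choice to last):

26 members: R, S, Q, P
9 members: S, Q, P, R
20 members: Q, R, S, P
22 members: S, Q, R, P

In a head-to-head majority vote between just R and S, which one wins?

R

Voters preferring R to S: 46; preferring S to R: 31.
R wins the head-to-head.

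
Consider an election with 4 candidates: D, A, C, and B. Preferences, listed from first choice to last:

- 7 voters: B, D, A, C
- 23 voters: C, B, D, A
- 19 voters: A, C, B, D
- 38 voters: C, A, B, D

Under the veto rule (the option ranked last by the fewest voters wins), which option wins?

B

Last-place votes: D 57, A 23, C 7, B 0.
B is ranked last by the fewest voters, so B wins.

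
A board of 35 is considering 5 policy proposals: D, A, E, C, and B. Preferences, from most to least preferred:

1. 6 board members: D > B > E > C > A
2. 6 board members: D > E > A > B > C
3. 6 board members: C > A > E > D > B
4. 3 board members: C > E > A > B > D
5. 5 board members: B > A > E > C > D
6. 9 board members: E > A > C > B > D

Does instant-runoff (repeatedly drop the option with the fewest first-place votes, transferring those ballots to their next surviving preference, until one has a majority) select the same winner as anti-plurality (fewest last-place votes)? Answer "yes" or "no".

Instant-runoff — R1 D 12, A 0, E 9, C 9, B 5 (A out); R2 D 12, E 9, C 9, B 5 (B out); R3 D 12, E 14, C 9 (C out); R4 D 12, E 23 (E winner). Winner: E.
Anti-plurality — last-place votes: D 17, A 6, E 0, C 6, B 6. Winner: E.
The two methods agree.

yes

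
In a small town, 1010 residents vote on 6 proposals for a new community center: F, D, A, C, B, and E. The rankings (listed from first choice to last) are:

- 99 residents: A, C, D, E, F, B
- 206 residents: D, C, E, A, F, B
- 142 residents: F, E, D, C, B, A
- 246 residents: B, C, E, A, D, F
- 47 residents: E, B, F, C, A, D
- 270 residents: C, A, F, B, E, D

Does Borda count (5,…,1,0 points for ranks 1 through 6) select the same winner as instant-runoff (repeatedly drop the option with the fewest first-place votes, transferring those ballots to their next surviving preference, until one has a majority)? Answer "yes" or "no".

yes

Borda — scores: F 1966, D 1999, A 2526, C 3932, B 2100, E 2627. Winner: C.
Instant-runoff — R1 F 142, D 206, A 99, C 270, B 246, E 47 (E out); R2 F 142, D 206, A 99, C 270, B 293 (A out); R3 F 142, D 206, C 369, B 293 (F out); R4 D 348, C 369, B 293 (B out); R5 D 348, C 662 (C winner). Winner: C.
The two methods agree.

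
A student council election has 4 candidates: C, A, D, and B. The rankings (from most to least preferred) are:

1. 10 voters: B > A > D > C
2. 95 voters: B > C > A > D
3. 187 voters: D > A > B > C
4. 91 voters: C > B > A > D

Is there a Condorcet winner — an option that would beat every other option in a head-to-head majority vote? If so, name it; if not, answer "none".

B

B vs C: 292–91 for B.
B vs A: 196–187 for B.
B vs D: 196–187 for B.
B beats every other option head-to-head.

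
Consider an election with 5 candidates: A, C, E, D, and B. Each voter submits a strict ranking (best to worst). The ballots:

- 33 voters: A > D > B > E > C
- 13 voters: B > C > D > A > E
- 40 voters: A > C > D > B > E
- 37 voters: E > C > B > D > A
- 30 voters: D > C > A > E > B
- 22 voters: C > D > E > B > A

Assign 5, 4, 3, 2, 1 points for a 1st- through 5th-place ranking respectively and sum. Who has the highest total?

C

A: 33·5 + 13·2 + 40·5 + 37·1 + 30·3 + 22·1 = 540
C: 33·1 + 13·4 + 40·4 + 37·4 + 30·4 + 22·5 = 623
E: 33·2 + 13·1 + 40·1 + 37·5 + 30·2 + 22·3 = 430
D: 33·4 + 13·3 + 40·3 + 37·2 + 30·5 + 22·4 = 603
B: 33·3 + 13·5 + 40·2 + 37·3 + 30·1 + 22·2 = 429
C has the highest Borda score (623).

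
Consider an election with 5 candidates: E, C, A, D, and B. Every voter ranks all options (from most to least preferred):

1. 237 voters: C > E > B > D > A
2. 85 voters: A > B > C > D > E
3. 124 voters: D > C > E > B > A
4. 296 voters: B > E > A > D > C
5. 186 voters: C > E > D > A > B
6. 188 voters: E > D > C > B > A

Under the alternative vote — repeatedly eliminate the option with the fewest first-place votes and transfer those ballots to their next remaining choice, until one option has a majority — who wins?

C

Round 1: E 188, C 423, A 85, D 124, B 296. Eliminate A.
Round 2: E 188, C 423, D 124, B 381. Eliminate D.
Round 3: E 188, C 547, B 381. Eliminate E.
Round 4: C 735, B 381. C has a majority.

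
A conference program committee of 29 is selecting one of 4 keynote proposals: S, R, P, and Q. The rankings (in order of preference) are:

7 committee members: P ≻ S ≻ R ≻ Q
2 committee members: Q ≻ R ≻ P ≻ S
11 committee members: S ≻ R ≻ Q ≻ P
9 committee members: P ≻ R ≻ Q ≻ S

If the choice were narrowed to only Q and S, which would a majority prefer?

Voters preferring Q to S: 11; preferring S to Q: 18.
S wins the head-to-head.

S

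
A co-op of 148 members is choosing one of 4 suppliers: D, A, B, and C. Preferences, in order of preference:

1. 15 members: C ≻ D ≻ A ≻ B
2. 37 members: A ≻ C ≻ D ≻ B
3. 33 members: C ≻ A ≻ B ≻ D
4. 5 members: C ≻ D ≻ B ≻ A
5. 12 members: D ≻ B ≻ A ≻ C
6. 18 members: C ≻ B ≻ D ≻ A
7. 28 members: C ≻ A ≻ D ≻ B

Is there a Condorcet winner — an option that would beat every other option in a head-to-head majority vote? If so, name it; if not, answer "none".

C vs D: 136–12 for C.
C vs A: 99–49 for C.
C vs B: 136–12 for C.
C beats every other option head-to-head.

C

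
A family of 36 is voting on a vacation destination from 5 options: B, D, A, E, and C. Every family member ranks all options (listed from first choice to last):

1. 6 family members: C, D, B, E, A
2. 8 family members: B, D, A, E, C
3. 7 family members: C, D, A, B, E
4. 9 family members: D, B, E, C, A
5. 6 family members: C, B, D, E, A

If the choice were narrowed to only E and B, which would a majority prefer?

Voters preferring E to B: 0; preferring B to E: 36.
B wins the head-to-head.

B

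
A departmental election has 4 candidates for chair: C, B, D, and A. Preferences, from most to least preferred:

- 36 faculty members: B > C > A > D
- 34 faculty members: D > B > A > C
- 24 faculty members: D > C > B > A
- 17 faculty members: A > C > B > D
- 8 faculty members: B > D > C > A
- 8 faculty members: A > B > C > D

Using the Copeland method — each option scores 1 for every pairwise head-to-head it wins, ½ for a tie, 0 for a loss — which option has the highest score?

C: beats A; loses to B and D → score 1.
B: beats C, D, and A → score 3.
D: beats C and A; loses to B → score 2.
A: loses to C, B, and D → score 0.
B has the best pairwise record.

B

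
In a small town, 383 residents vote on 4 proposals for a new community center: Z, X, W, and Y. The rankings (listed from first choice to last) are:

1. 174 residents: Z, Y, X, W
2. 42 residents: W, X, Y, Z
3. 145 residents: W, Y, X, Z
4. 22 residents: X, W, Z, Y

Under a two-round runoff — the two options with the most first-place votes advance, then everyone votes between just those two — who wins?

W

Round 1 first-place votes: Z 174, X 22, W 187, Y 0.
W and Z advance.
Runoff: W is preferred to Z by 209 voters; Z by 174.
W wins the runoff.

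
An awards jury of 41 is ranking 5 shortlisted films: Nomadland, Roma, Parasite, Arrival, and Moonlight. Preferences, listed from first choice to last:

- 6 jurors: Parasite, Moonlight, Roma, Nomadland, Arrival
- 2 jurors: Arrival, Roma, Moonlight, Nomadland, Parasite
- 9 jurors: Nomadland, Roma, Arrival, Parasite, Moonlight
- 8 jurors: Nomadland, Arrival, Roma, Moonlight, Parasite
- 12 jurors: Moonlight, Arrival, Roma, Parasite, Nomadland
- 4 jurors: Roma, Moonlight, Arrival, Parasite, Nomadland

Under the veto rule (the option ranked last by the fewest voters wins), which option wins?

Roma

Last-place votes: Nomadland 16, Roma 0, Parasite 10, Arrival 6, Moonlight 9.
Roma is ranked last by the fewest voters, so Roma wins.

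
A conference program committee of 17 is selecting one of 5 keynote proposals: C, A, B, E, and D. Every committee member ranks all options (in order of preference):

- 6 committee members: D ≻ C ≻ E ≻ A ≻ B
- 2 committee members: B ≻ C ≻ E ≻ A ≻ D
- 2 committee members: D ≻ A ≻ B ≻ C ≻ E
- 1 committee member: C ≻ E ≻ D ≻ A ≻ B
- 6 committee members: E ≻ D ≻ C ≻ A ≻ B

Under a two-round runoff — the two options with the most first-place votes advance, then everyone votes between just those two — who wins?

Round 1 first-place votes: C 1, A 0, B 2, E 6, D 8.
D and E advance.
Runoff: D is preferred to E by 8 voters; E by 9.
E wins the runoff.

E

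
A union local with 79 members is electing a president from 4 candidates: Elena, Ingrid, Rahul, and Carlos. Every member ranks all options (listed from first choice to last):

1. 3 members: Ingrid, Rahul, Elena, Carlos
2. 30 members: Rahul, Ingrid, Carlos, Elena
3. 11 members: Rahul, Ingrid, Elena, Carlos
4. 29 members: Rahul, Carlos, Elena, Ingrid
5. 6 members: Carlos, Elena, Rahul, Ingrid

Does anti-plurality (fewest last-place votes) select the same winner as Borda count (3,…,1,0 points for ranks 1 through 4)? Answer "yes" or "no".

Anti-plurality — last-place votes: Elena 30, Ingrid 35, Rahul 0, Carlos 14. Winner: Rahul.
Borda — scores: Elena 55, Ingrid 91, Rahul 222, Carlos 106. Winner: Rahul.
The two methods agree.

yes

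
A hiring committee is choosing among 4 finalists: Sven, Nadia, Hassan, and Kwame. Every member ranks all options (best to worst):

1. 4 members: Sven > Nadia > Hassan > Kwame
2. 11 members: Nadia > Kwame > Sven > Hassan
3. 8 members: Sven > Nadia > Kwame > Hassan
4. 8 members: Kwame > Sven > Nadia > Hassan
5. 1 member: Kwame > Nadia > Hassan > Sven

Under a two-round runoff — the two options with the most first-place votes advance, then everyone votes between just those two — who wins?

Round 1 first-place votes: Sven 12, Nadia 11, Hassan 0, Kwame 9.
Sven and Nadia advance.
Runoff: Sven is preferred to Nadia by 20 voters; Nadia by 12.
Sven wins the runoff.

Sven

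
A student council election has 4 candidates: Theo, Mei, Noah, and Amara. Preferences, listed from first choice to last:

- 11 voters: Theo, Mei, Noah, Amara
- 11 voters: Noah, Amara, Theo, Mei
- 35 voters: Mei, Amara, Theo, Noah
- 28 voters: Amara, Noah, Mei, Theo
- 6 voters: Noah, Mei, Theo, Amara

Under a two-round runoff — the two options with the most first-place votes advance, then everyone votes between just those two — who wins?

Mei

Round 1 first-place votes: Theo 11, Mei 35, Noah 17, Amara 28.
Mei and Amara advance.
Runoff: Mei is preferred to Amara by 52 voters; Amara by 39.
Mei wins the runoff.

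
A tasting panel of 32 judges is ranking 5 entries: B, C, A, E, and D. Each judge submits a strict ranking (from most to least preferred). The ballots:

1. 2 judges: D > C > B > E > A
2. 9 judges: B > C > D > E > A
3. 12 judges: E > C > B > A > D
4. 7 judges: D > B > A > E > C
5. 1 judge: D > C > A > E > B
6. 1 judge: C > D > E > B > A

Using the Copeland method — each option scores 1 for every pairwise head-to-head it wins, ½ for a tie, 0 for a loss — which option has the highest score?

B

B: beats A, E, and D; ties C → score 3.5.
C: beats A and D; ties B; loses to E → score 2.5.
A: loses to B, C, E, and D → score 0.
E: beats C and A; loses to B and D → score 2.
D: beats A and E; loses to B and C → score 2.
B has the best pairwise record.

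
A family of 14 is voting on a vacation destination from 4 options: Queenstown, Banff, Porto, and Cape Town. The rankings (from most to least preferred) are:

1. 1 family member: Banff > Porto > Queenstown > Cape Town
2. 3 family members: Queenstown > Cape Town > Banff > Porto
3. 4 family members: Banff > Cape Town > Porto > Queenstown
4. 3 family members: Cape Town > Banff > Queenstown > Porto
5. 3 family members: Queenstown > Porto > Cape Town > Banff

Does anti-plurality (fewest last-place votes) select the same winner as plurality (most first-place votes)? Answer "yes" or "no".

Anti-plurality — last-place votes: Queenstown 4, Banff 3, Porto 6, Cape Town 1. Winner: Cape Town.
Plurality — first-place votes: Queenstown 6, Banff 5, Porto 0, Cape Town 3. Winner: Queenstown.
The two methods disagree.

no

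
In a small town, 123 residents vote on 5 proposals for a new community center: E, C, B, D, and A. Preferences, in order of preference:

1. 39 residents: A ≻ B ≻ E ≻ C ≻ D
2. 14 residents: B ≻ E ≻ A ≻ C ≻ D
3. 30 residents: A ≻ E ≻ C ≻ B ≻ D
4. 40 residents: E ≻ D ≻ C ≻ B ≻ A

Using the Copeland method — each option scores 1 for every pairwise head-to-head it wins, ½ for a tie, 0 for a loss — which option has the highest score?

E: beats C, B, and D; loses to A → score 3.
C: beats B and D; loses to E and A → score 2.
B: beats D; loses to E, C, and A → score 1.
D: loses to E, C, B, and A → score 0.
A: beats E, C, B, and D → score 4.
A has the best pairwise record.

A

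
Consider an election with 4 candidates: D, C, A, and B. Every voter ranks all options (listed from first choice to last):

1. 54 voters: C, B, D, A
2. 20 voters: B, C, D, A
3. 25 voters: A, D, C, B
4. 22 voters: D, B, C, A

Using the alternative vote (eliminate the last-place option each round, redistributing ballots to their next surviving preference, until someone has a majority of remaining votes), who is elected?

C

Round 1: D 22, C 54, A 25, B 20. Eliminate B.
Round 2: D 22, C 74, A 25. C has a majority.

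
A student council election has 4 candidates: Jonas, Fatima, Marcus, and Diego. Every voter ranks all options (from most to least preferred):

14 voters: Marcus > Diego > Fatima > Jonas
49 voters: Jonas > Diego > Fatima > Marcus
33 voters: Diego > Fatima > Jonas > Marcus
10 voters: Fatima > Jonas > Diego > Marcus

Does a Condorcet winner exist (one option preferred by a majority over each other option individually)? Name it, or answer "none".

Checking pairwise contests:
Fatima beats Jonas 57–49.
Diego beats Fatima 96–10.
Jonas beats Marcus 92–14.
Jonas beats Diego 59–47.
Every option loses at least one head-to-head, so there is no Condorcet winner.

none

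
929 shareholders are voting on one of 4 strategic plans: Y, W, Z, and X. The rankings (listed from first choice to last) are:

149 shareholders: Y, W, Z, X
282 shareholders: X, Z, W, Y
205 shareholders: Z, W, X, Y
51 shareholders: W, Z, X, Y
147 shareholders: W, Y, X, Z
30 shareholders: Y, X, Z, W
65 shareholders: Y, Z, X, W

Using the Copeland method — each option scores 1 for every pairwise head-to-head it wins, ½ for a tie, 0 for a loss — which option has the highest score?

Y: loses to W, Z, and X → score 0.
W: beats Y and X; loses to Z → score 2.
Z: beats Y, W, and X → score 3.
X: beats Y; loses to W and Z → score 1.
Z has the best pairwise record.

Z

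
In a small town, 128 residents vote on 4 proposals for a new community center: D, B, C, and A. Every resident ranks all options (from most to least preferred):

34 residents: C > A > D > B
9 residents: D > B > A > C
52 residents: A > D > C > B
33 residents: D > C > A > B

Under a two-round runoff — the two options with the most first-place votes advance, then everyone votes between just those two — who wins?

Round 1 first-place votes: D 42, B 0, C 34, A 52.
A and D advance.
Runoff: A is preferred to D by 86 voters; D by 42.
A wins the runoff.

A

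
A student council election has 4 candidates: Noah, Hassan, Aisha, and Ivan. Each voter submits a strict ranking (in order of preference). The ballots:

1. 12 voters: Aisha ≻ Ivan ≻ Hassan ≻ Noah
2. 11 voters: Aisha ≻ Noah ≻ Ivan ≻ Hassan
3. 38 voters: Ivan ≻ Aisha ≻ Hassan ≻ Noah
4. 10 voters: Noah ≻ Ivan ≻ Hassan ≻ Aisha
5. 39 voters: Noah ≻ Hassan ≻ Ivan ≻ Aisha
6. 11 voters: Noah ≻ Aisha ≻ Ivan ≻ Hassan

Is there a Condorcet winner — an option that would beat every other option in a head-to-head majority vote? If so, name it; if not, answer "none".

none

Checking pairwise contests:
Aisha beats Noah 61–60.
Noah beats Hassan 71–50.
Ivan beats Aisha 87–34.
Noah beats Ivan 71–50.
Every option loses at least one head-to-head, so there is no Condorcet winner.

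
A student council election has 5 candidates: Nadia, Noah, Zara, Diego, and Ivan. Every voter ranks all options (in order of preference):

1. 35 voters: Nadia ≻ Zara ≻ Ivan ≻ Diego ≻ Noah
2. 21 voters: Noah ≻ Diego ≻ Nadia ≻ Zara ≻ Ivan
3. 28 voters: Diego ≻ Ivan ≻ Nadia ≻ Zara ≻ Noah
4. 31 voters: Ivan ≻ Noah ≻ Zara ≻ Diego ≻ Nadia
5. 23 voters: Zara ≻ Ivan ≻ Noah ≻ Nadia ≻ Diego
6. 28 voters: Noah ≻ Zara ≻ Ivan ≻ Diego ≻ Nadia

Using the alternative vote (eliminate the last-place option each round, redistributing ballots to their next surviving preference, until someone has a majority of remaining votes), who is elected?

Ivan

Round 1: Nadia 35, Noah 49, Zara 23, Diego 28, Ivan 31. Eliminate Zara.
Round 2: Nadia 35, Noah 49, Diego 28, Ivan 54. Eliminate Diego.
Round 3: Nadia 35, Noah 49, Ivan 82. Eliminate Nadia.
Round 4: Noah 49, Ivan 117. Ivan has a majority.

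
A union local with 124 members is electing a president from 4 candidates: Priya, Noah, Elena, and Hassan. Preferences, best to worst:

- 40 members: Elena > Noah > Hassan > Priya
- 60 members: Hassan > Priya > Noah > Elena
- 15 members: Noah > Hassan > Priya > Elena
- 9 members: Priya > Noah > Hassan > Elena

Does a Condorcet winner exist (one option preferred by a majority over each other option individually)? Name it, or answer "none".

none

Checking pairwise contests:
Hassan beats Priya 115–9.
Priya beats Noah 69–55.
Priya beats Elena 84–40.
Noah beats Hassan 64–60.
Every option loses at least one head-to-head, so there is no Condorcet winner.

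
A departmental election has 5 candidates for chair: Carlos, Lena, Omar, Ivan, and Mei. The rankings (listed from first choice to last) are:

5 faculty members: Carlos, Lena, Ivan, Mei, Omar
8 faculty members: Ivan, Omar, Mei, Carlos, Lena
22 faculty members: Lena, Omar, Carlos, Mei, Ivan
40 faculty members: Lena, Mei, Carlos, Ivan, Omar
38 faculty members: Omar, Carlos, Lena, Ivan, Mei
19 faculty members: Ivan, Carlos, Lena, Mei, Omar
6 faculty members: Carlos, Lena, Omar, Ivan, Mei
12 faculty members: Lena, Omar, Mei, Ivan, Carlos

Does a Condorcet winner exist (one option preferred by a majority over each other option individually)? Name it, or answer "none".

Checking pairwise contests:
Omar beats Carlos 80–70.
Carlos beats Lena 76–74.
Lena beats Omar 104–46.
Carlos beats Ivan 111–39.
Carlos beats Mei 90–60.
Every option loses at least one head-to-head, so there is no Condorcet winner.

none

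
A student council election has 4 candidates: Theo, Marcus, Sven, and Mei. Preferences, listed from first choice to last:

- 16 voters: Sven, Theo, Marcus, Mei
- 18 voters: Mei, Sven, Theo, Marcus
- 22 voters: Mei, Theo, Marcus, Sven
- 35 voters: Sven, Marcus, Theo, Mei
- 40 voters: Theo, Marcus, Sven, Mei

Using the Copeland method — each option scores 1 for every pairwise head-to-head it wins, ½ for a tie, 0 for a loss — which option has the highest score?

Theo: beats Marcus and Mei; loses to Sven → score 2.
Marcus: beats Mei; loses to Theo and Sven → score 1.
Sven: beats Theo, Marcus, and Mei → score 3.
Mei: loses to Theo, Marcus, and Sven → score 0.
Sven has the best pairwise record.

Sven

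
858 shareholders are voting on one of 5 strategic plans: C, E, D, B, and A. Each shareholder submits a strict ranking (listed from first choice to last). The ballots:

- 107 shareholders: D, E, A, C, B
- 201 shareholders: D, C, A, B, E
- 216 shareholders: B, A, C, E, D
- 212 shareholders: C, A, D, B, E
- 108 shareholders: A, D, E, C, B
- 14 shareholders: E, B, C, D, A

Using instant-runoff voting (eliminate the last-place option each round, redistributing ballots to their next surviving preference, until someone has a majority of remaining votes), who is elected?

Round 1: C 212, E 14, D 308, B 216, A 108. Eliminate E.
Round 2: C 212, D 308, B 230, A 108. Eliminate A.
Round 3: C 212, D 416, B 230. Eliminate C.
Round 4: D 628, B 230. D has a majority.

D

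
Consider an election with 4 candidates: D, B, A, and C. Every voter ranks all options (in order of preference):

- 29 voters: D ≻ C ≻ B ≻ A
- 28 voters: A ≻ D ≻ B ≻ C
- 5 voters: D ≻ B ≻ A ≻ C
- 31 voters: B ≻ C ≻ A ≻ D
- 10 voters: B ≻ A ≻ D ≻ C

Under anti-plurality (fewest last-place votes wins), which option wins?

Last-place votes: D 31, B 0, A 29, C 43.
B is ranked last by the fewest voters, so B wins.

B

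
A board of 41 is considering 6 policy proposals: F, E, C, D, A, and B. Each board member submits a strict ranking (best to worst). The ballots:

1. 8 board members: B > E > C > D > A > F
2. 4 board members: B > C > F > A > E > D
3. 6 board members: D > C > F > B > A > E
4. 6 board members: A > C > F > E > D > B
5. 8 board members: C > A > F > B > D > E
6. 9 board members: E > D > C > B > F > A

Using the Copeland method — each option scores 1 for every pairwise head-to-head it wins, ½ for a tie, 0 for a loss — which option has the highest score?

F: beats E; loses to C, D, A, and B → score 1.
E: beats D; loses to F, C, A, and B → score 1.
C: beats F, E, D, A, and B → score 5.
D: beats F, A, and B; loses to E and C → score 3.
A: beats F and E; loses to C, D, and B → score 2.
B: beats F, E, and A; loses to C and D → score 3.
C has the best pairwise record.

C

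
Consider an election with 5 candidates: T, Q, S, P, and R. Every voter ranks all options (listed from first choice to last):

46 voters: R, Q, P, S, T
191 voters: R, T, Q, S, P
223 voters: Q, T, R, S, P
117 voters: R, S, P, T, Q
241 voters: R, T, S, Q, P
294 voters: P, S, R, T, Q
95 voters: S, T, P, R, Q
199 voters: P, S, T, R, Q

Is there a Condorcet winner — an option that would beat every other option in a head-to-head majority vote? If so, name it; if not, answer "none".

R

R vs T: 889–517 for R.
R vs Q: 1183–223 for R.
R vs S: 818–588 for R.
R vs P: 818–588 for R.
R beats every other option head-to-head.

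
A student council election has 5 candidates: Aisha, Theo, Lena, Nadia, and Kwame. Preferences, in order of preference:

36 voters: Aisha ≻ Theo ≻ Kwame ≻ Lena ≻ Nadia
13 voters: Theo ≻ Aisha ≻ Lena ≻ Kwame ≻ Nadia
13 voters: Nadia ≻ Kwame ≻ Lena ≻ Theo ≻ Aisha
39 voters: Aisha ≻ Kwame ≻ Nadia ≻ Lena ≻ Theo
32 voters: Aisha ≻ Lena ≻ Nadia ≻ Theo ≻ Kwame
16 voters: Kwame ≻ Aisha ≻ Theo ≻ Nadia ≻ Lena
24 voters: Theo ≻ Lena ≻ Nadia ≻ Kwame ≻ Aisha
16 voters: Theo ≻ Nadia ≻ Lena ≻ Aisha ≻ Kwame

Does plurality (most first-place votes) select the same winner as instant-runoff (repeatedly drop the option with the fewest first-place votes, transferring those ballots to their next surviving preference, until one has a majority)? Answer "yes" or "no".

yes

Plurality — first-place votes: Aisha 107, Theo 53, Lena 0, Nadia 13, Kwame 16. Winner: Aisha.
Instant-runoff — R1 Aisha 107, Theo 53, Lena 0, Nadia 13, Kwame 16 (Aisha winner). Winner: Aisha.
The two methods agree.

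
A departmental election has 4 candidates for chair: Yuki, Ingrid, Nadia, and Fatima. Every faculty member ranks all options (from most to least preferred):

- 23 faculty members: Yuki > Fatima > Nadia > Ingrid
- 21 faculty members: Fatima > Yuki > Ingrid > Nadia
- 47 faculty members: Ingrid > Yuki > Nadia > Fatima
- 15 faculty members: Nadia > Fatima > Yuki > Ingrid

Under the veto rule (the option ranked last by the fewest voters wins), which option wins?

Last-place votes: Yuki 0, Ingrid 38, Nadia 21, Fatima 47.
Yuki is ranked last by the fewest voters, so Yuki wins.

Yuki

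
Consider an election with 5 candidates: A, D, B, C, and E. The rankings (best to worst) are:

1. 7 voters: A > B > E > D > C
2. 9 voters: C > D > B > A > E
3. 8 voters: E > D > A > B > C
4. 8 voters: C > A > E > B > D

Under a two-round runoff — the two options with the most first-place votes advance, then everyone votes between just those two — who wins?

Round 1 first-place votes: A 7, D 0, B 0, C 17, E 8.
C and E advance.
Runoff: C is preferred to E by 17 voters; E by 15.
C wins the runoff.

C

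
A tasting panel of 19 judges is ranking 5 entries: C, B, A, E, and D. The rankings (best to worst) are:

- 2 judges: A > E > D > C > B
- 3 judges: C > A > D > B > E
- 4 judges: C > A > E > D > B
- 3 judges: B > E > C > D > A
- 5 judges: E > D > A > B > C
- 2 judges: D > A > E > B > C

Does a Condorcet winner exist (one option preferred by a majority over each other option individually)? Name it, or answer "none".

none

Checking pairwise contests:
B beats C 10–9.
A beats B 16–3.
C beats A 10–9.
A beats E 11–8.
C beats D 10–9.
Every option loses at least one head-to-head, so there is no Condorcet winner.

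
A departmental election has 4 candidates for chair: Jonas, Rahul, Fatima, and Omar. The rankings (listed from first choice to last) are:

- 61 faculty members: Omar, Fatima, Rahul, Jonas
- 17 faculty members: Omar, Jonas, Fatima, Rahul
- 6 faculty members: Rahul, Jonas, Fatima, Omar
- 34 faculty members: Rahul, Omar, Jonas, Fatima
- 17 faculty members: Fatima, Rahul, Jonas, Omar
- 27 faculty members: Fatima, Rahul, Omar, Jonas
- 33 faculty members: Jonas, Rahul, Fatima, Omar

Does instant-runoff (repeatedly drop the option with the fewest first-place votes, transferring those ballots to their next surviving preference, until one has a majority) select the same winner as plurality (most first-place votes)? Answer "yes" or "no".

Instant-runoff — R1 Jonas 33, Rahul 40, Fatima 44, Omar 78 (Jonas out); R2 Rahul 73, Fatima 44, Omar 78 (Fatima out); R3 Rahul 117, Omar 78 (Rahul winner). Winner: Rahul.
Plurality — first-place votes: Jonas 33, Rahul 40, Fatima 44, Omar 78. Winner: Omar.
The two methods disagree.

no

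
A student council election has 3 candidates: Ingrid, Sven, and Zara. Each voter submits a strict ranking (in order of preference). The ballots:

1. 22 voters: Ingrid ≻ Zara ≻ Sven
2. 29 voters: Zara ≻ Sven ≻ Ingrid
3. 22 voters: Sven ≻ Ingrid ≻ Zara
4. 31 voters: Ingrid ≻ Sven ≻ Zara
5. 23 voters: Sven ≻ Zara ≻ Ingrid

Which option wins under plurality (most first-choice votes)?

First-place votes: Ingrid 53, Sven 45, Zara 29.
Ingrid has the most first-place votes.

Ingrid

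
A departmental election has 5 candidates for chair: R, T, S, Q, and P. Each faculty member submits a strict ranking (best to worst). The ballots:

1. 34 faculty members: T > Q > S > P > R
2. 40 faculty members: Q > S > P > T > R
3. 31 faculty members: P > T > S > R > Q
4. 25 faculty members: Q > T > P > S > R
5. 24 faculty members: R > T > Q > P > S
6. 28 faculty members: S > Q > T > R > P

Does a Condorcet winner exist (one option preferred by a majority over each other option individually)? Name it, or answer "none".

Q

Q vs R: 127–55 for Q.
Q vs T: 93–89 for Q.
Q vs S: 123–59 for Q.
Q vs P: 151–31 for Q.
Q beats every other option head-to-head.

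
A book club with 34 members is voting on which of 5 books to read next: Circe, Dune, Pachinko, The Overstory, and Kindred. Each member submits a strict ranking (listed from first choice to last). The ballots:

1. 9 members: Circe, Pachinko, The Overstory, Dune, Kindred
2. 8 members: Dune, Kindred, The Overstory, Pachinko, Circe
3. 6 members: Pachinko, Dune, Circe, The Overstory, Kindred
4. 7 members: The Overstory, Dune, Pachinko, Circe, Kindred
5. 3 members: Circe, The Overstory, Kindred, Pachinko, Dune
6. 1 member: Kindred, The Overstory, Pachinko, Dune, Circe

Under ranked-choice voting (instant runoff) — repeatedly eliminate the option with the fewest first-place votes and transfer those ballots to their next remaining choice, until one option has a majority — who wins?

Dune

Round 1: Circe 12, Dune 8, Pachinko 6, The Overstory 7, Kindred 1. Eliminate Kindred.
Round 2: Circe 12, Dune 8, Pachinko 6, The Overstory 8. Eliminate Pachinko.
Round 3: Circe 12, Dune 14, The Overstory 8. Eliminate The Overstory.
Round 4: Circe 12, Dune 22. Dune has a majority.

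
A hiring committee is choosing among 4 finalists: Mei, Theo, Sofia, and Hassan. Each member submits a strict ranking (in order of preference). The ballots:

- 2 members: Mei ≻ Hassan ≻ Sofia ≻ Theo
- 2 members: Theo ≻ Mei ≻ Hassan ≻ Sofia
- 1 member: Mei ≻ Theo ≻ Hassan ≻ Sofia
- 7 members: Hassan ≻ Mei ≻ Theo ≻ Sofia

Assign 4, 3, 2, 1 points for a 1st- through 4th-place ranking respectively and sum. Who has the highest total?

Mei: 2·4 + 2·3 + 1·4 + 7·3 = 39
Theo: 2·1 + 2·4 + 1·3 + 7·2 = 27
Sofia: 2·2 + 2·1 + 1·1 + 7·1 = 14
Hassan: 2·3 + 2·2 + 1·2 + 7·4 = 40
Hassan has the highest Borda score (40).

Hassan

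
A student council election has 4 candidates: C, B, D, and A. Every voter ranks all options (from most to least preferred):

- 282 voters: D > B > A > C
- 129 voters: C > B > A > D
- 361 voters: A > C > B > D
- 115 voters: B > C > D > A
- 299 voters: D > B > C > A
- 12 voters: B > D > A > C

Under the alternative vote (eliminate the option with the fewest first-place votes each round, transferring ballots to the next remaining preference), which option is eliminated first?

Round 1: C 129, B 127, D 581, A 361. Eliminate B.

B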